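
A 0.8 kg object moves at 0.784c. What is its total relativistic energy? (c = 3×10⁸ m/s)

γ = 1/√(1 - 0.784²) = 1.611
mc² = 0.8 × (3×10⁸)² = 7.200×10¹⁶ J
E = γmc² = 1.611 × 7.200×10¹⁶ = 1.160×10¹⁷ J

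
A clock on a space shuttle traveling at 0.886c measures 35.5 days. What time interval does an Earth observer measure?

Proper time Δt₀ = 35.5 days
γ = 1/√(1 - 0.886²) = 2.1566
Δt = γΔt₀ = 2.1566 × 35.5 = 76.56 days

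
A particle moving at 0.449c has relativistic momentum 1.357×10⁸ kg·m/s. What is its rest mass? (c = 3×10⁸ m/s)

γ = 1/√(1 - 0.449²) = 1.11915
v = 0.449 × 3×10⁸ = 1.347×10⁸ m/s
m = p/(γv) = 1.357×10⁸/(1.11915 × 1.347×10⁸) = 0.9002 kg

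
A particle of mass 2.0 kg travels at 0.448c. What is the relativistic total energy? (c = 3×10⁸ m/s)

γ = 1/√(1 - 0.448²) = 1.1185
mc² = 2.0 × (3×10⁸)² = 1.800×10¹⁷ J
E = γmc² = 1.1185 × 1.800×10¹⁷ = 2.013×10¹⁷ J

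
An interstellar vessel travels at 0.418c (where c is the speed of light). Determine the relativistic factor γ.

v/c = 0.418, so (v/c)² = 0.174724
1 - (v/c)² = 0.825276
γ = 1/√(0.825276) = 1.101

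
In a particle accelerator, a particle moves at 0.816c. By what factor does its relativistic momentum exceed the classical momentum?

p_rel = γmv, p_class = mv
Ratio = γ = 1/√(1 - 0.816²)
= 1/√(0.334144) = 1.730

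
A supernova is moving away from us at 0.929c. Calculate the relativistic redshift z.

β = 0.929
(1+β)/(1-β) = 1.929/0.071 = 27.17
√(27.17) = 5.212
z = 5.212 - 1 = 4.212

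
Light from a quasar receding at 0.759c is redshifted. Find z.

β = 0.759
(1+β)/(1-β) = 1.759/0.241 = 7.299
√(7.299) = 2.702
z = 2.702 - 1 = 1.702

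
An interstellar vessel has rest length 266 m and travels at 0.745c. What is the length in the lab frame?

Proper length L₀ = 266 m
γ = 1/√(1 - 0.745²) = 1.4991
L = L₀/γ = 266/1.4991 = 177.4 m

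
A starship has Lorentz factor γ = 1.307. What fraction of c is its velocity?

From γ = 1/√(1 - v²/c²):
1/γ² = 1/1.307² = 0.5854
v²/c² = 1 - 0.5854 = 0.4146
v/c = √(0.4146) = 0.6439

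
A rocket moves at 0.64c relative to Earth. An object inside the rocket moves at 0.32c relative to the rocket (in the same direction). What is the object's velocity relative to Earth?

u = (u' + v)/(1 + u'v/c²)
Numerator: 0.32 + 0.64 = 0.96
Denominator: 1 + 0.2048 = 1.2048
u = 0.96/1.2048 = 0.7968c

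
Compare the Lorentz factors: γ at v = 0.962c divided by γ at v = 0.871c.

γ₁ = 1/√(1 - 0.962²) = 3.6623
γ₂ = 1/√(1 - 0.871²) = 2.0355
γ₁/γ₂ = 3.6623/2.0355 = 1.799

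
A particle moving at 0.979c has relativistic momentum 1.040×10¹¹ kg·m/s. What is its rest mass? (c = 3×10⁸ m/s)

γ = 1/√(1 - 0.979²) = 4.905
v = 0.979 × 3×10⁸ = 2.937×10⁸ m/s
m = p/(γv) = 1.040×10¹¹/(4.905 × 2.937×10⁸) = 72.19 kg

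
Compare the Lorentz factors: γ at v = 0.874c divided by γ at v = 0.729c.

γ₁ = 1/√(1 - 0.874²) = 2.058
γ₂ = 1/√(1 - 0.729²) = 1.461
γ₁/γ₂ = 2.058/1.461 = 1.409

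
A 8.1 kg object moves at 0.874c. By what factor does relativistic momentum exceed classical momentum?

p_rel = γmv, p_class = mv
Ratio = γ = 1/√(1 - 0.874²) = 2.058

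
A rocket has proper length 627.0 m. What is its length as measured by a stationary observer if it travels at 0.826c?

Proper length L₀ = 627.0 m
γ = 1/√(1 - 0.826²) = 1.774
L = L₀/γ = 627.0/1.774 = 353.4 m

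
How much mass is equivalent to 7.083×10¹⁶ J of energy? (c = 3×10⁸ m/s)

From E = mc², we get m = E/c²
c² = (3×10⁸)² = 9×10¹⁶ m²/s²
m = 7.083×10¹⁶ / 9×10¹⁶ = 0.7870 kg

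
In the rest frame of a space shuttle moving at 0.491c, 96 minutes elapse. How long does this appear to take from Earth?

Proper time Δt₀ = 96 minutes
γ = 1/√(1 - 0.491²) = 1.148
Δt = γΔt₀ = 1.148 × 96 = 110.2 minutes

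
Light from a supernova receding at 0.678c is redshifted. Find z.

β = 0.678
(1+β)/(1-β) = 1.678/0.322 = 5.211
√(5.211) = 2.283
z = 2.283 - 1 = 1.283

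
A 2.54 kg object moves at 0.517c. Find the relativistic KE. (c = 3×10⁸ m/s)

γ = 1/√(1 - 0.517²) = 1.16824
γ - 1 = 0.16824
KE = (γ-1)mc² = 0.16824 × 2.54 × (3×10⁸)² = 3.846×10¹⁶ J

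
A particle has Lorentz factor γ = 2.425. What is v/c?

From γ = 1/√(1 - v²/c²):
1/γ² = 1/2.425² = 0.1700
v²/c² = 1 - 0.1700 = 0.8300
v/c = √(0.8300) = 0.9110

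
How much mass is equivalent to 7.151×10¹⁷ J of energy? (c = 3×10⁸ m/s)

From E = mc², we get m = E/c²
c² = (3×10⁸)² = 9×10¹⁶ m²/s²
m = 7.151×10¹⁷ / 9×10¹⁶ = 7.946 kg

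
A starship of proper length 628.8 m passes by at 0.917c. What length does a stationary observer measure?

Proper length L₀ = 628.8 m
γ = 1/√(1 - 0.917²) = 2.507
L = L₀/γ = 628.8/2.507 = 250.8 m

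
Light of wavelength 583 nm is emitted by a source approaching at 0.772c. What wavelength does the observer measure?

β = 0.772
Wavelength Doppler factor = √(0.228/1.772) = √(0.1287) = 0.3587
λ_obs = 583 × 0.3587 = 209.1 nm (blueshift)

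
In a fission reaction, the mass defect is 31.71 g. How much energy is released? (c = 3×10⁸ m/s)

Convert mass defect: Δm = 31.71 g = 0.03171 kg
E = Δm·c² = 0.03171 × (3×10⁸)²
= 0.03171 × 9×10¹⁶ = 2.854×10¹⁵ J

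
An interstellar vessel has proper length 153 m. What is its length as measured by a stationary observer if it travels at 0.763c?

Proper length L₀ = 153 m
γ = 1/√(1 - 0.763²) = 1.547
L = L₀/γ = 153/1.547 = 98.90 m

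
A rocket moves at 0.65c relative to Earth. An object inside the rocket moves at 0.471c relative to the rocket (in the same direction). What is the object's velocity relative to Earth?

u = (u' + v)/(1 + u'v/c²)
Numerator: 0.471 + 0.65 = 1.121
Denominator: 1 + 0.30615 = 1.30615
u = 1.121/1.30615 = 0.8582c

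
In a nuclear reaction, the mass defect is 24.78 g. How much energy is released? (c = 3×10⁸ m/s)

Convert mass defect: Δm = 24.78 g = 0.02478 kg
E = Δm·c² = 0.02478 × (3×10⁸)²
= 0.02478 × 9×10¹⁶ = 2.230×10¹⁵ J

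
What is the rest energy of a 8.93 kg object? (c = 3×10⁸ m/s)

c² = (3×10⁸)² = 9.000×10¹⁶ m²/s²
E₀ = mc² = 8.93 × 9.000×10¹⁶ = 8.037×10¹⁷ J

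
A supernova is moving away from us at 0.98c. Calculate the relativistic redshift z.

β = 0.98
(1+β)/(1-β) = 1.98/0.02 = 99.00
√(99.00) = 9.950
z = 9.950 - 1 = 8.950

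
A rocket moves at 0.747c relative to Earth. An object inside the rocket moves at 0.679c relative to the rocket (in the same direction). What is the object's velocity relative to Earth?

u = (u' + v)/(1 + u'v/c²)
Numerator: 0.679 + 0.747 = 1.426
Denominator: 1 + 0.507213 = 1.507213
u = 1.426/1.507213 = 0.9461c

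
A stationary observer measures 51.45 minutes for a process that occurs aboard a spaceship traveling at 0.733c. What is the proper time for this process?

Dilated time Δt = 51.45 minutes
γ = 1/√(1 - 0.733²) = 1.470
Δt₀ = Δt/γ = 51.45/1.470 = 35.00 minutes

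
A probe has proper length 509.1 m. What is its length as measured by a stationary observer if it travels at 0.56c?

Proper length L₀ = 509.1 m
γ = 1/√(1 - 0.56²) = 1.207
L = L₀/γ = 509.1/1.207 = 421.8 m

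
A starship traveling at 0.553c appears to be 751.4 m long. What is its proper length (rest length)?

Contracted length L = 751.4 m
γ = 1/√(1 - 0.553²) = 1.2002
L₀ = γL = 1.2002 × 751.4 = 901.8 m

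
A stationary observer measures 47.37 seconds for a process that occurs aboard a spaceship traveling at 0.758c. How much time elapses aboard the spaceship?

Dilated time Δt = 47.37 seconds
γ = 1/√(1 - 0.758²) = 1.533
Δt₀ = Δt/γ = 47.37/1.533 = 30.90 seconds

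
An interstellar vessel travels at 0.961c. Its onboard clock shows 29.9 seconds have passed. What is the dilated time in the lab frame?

Proper time Δt₀ = 29.9 seconds
γ = 1/√(1 - 0.961²) = 3.616
Δt = γΔt₀ = 3.616 × 29.9 = 108.1 seconds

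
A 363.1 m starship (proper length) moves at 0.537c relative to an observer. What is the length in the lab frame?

Proper length L₀ = 363.1 m
γ = 1/√(1 - 0.537²) = 1.1854
L = L₀/γ = 363.1/1.1854 = 306.3 m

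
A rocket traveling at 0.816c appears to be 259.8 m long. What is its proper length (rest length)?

Contracted length L = 259.8 m
γ = 1/√(1 - 0.816²) = 1.7299
L₀ = γL = 1.7299 × 259.8 = 449.4 m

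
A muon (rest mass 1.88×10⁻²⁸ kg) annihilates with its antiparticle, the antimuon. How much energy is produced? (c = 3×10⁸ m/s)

Both particles have the same rest mass, so total mass = 2m
E = 2m·c² = 2 × 1.88×10⁻²⁸ × (3×10⁸)²
= 2 × 1.88×10⁻²⁸ × 9×10¹⁶
= 3.384×10⁻¹¹ J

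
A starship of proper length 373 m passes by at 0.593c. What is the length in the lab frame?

Proper length L₀ = 373 m
γ = 1/√(1 - 0.593²) = 1.242
L = L₀/γ = 373/1.242 = 300.3 m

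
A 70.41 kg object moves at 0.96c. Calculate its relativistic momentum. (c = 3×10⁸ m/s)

γ = 1/√(1 - 0.96²) = 3.5714
v = 0.96 × 3×10⁸ = 2.880×10⁸ m/s
p = γmv = 3.5714 × 70.41 × 2.880×10⁸ = 7.242×10¹⁰ kg·m/s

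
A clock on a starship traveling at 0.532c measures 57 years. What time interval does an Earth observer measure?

Proper time Δt₀ = 57 years
γ = 1/√(1 - 0.532²) = 1.181
Δt = γΔt₀ = 1.181 × 57 = 67.32 years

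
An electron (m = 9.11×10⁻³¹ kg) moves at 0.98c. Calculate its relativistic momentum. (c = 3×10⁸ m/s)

γ = 1/√(1 - 0.98²) = 5.025
v = 0.98 × 3×10⁸ = 2.940×10⁸ m/s
p = γmv = 5.025 × 9.11×10⁻³¹ × 2.940×10⁸ = 1.346×10⁻²¹ kg·m/s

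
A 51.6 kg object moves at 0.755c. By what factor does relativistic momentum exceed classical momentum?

p_rel = γmv, p_class = mv
Ratio = γ = 1/√(1 - 0.755²) = 1.525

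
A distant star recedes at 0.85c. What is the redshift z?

β = 0.85
(1+β)/(1-β) = 1.85/0.15 = 12.333
√(12.333) = 3.512
z = 3.512 - 1 = 2.512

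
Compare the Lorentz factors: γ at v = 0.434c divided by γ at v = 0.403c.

γ₁ = 1/√(1 - 0.434²) = 1.110
γ₂ = 1/√(1 - 0.403²) = 1.093
γ₁/γ₂ = 1.110/1.093 = 1.016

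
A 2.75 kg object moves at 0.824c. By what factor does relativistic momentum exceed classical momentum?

p_rel = γmv, p_class = mv
Ratio = γ = 1/√(1 - 0.824²) = 1.765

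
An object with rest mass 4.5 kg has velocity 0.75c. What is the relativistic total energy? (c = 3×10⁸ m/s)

γ = 1/√(1 - 0.75²) = 1.5119
mc² = 4.5 × (3×10⁸)² = 4.050×10¹⁷ J
E = γmc² = 1.5119 × 4.050×10¹⁷ = 6.123×10¹⁷ J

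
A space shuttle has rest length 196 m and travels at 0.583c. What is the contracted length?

Proper length L₀ = 196 m
γ = 1/√(1 - 0.583²) = 1.231
L = L₀/γ = 196/1.231 = 159.2 m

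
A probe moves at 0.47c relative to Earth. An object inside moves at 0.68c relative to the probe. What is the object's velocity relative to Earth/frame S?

u = (u' + v)/(1 + u'v/c²)
Numerator: 0.68 + 0.47 = 1.15
Denominator: 1 + 0.3196 = 1.3196
u = 1.15/1.3196 = 0.8715c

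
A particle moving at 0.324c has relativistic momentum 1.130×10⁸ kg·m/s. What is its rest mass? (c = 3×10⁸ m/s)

γ = 1/√(1 - 0.324²) = 1.057
v = 0.324 × 3×10⁸ = 9.720×10⁷ m/s
m = p/(γv) = 1.130×10⁸/(1.057 × 9.720×10⁷) = 1.100 kg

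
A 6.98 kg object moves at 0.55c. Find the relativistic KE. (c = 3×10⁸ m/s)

γ = 1/√(1 - 0.55²) = 1.1974
γ - 1 = 0.1974
KE = (γ-1)mc² = 0.1974 × 6.98 × (3×10⁸)² = 1.240×10¹⁷ J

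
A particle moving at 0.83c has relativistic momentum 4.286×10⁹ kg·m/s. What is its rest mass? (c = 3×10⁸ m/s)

γ = 1/√(1 - 0.83²) = 1.7929
v = 0.83 × 3×10⁸ = 2.490×10⁸ m/s
m = p/(γv) = 4.286×10⁹/(1.7929 × 2.490×10⁸) = 9.601 kg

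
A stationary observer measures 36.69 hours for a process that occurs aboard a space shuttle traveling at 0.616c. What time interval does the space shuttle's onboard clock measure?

Dilated time Δt = 36.69 hours
γ = 1/√(1 - 0.616²) = 1.2694
Δt₀ = Δt/γ = 36.69/1.2694 = 28.90 hours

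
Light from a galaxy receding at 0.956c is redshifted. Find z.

β = 0.956
(1+β)/(1-β) = 1.956/0.044 = 44.45
√(44.45) = 6.667
z = 6.667 - 1 = 5.667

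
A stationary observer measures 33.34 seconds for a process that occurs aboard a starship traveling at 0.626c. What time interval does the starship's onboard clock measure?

Dilated time Δt = 33.34 seconds
γ = 1/√(1 - 0.626²) = 1.2823
Δt₀ = Δt/γ = 33.34/1.2823 = 26.00 seconds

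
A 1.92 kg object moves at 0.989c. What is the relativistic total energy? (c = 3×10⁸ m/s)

γ = 1/√(1 - 0.989²) = 6.761
mc² = 1.92 × (3×10⁸)² = 1.728×10¹⁷ J
E = γmc² = 6.761 × 1.728×10¹⁷ = 1.168×10¹⁸ J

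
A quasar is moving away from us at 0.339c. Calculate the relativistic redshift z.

β = 0.339
(1+β)/(1-β) = 1.339/0.661 = 2.0257
√(2.0257) = 1.4233
z = 1.4233 - 1 = 0.4233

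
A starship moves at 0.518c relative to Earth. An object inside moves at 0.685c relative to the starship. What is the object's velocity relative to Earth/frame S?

u = (u' + v)/(1 + u'v/c²)
Numerator: 0.685 + 0.518 = 1.203
Denominator: 1 + 0.35483 = 1.35483
u = 1.203/1.35483 = 0.8879c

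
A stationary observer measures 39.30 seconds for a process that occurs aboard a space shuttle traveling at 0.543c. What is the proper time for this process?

Dilated time Δt = 39.30 seconds
γ = 1/√(1 - 0.543²) = 1.191
Δt₀ = Δt/γ = 39.30/1.191 = 33.00 seconds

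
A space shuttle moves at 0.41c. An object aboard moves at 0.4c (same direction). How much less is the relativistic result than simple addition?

Classical: u' + v = 0.4 + 0.41 = 0.81c
Relativistic: u = (0.4 + 0.41)/(1 + 0.164) = 0.81/1.164 = 0.6959c
Difference: 0.81 - 0.6959 = 0.1141c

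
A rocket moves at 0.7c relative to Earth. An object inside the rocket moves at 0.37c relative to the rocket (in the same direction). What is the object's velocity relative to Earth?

u = (u' + v)/(1 + u'v/c²)
Numerator: 0.37 + 0.7 = 1.07
Denominator: 1 + 0.259 = 1.259
u = 1.07/1.259 = 0.8499c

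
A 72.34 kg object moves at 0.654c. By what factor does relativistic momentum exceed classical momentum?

p_rel = γmv, p_class = mv
Ratio = γ = 1/√(1 - 0.654²) = 1.322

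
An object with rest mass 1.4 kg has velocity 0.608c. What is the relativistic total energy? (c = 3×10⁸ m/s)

γ = 1/√(1 - 0.608²) = 1.2595
mc² = 1.4 × (3×10⁸)² = 1.260×10¹⁷ J
E = γmc² = 1.2595 × 1.260×10¹⁷ = 1.587×10¹⁷ J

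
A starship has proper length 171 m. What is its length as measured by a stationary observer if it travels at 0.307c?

Proper length L₀ = 171 m
γ = 1/√(1 - 0.307²) = 1.051
L = L₀/γ = 171/1.051 = 162.7 m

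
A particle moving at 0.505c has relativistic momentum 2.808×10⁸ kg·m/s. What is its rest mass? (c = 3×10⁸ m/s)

γ = 1/√(1 - 0.505²) = 1.1586
v = 0.505 × 3×10⁸ = 1.515×10⁸ m/s
m = p/(γv) = 2.808×10⁸/(1.1586 × 1.515×10⁸) = 1.600 kg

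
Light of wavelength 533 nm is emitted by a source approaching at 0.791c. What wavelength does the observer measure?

β = 0.791
Wavelength Doppler factor = √(0.209/1.791) = √(0.1167) = 0.3416
λ_obs = 533 × 0.3416 = 182.1 nm (blueshift)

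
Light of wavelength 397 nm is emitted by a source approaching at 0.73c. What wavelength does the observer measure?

β = 0.73
Wavelength Doppler factor = √(0.27/1.73) = √(0.15607) = 0.39506
λ_obs = 397 × 0.39506 = 156.8 nm (blueshift)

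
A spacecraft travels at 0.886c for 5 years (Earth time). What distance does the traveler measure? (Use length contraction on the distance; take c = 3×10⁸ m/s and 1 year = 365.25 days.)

Earth distance: d = v × t = 0.886c × 5 yr = 4.1940×10¹⁶ m
γ = 2.1566
d' = d/γ = 4.1940×10¹⁶/2.1566 = 1.945×10¹⁶ m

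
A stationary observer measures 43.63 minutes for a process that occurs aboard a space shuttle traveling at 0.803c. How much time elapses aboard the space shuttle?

Dilated time Δt = 43.63 minutes
γ = 1/√(1 - 0.803²) = 1.678
Δt₀ = Δt/γ = 43.63/1.678 = 26.00 minutes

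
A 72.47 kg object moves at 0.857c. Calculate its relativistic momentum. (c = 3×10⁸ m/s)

γ = 1/√(1 - 0.857²) = 1.941
v = 0.857 × 3×10⁸ = 2.571×10⁸ m/s
p = γmv = 1.941 × 72.47 × 2.571×10⁸ = 3.616×10¹⁰ kg·m/s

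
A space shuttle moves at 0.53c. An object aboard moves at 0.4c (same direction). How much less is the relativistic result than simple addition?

Classical: u' + v = 0.4 + 0.53 = 0.93c
Relativistic: u = (0.4 + 0.53)/(1 + 0.212) = 0.93/1.212 = 0.7673c
Difference: 0.93 - 0.7673 = 0.1627c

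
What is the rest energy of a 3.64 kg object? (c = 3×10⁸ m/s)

c² = (3×10⁸)² = 9.000×10¹⁶ m²/s²
E₀ = mc² = 3.64 × 9.000×10¹⁶ = 3.276×10¹⁷ J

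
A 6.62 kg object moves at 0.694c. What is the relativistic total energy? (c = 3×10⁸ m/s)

γ = 1/√(1 - 0.694²) = 1.3889
mc² = 6.62 × (3×10⁸)² = 5.958×10¹⁷ J
E = γmc² = 1.3889 × 5.958×10¹⁷ = 8.275×10¹⁷ J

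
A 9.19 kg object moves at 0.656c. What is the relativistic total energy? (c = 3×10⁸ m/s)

γ = 1/√(1 - 0.656²) = 1.325
mc² = 9.19 × (3×10⁸)² = 8.271×10¹⁷ J
E = γmc² = 1.325 × 8.271×10¹⁷ = 1.096×10¹⁸ J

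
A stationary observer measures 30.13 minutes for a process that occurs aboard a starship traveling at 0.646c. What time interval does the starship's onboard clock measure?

Dilated time Δt = 30.13 minutes
γ = 1/√(1 - 0.646²) = 1.310
Δt₀ = Δt/γ = 30.13/1.310 = 23.00 minutes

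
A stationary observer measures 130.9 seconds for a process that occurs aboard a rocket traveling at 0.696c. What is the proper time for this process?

Dilated time Δt = 130.9 seconds
γ = 1/√(1 - 0.696²) = 1.3927
Δt₀ = Δt/γ = 130.9/1.3927 = 93.99 seconds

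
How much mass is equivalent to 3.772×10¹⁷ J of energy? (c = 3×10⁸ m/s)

From E = mc², we get m = E/c²
c² = (3×10⁸)² = 9×10¹⁶ m²/s²
m = 3.772×10¹⁷ / 9×10¹⁶ = 4.191 kg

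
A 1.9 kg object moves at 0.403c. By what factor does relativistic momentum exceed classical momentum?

p_rel = γmv, p_class = mv
Ratio = γ = 1/√(1 - 0.403²) = 1.093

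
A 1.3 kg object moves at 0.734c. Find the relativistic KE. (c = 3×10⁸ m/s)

γ = 1/√(1 - 0.734²) = 1.4724
γ - 1 = 0.4724
KE = (γ-1)mc² = 0.4724 × 1.3 × (3×10⁸)² = 5.527×10¹⁶ J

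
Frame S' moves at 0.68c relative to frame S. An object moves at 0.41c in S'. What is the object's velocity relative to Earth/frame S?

u = (u' + v)/(1 + u'v/c²)
Numerator: 0.41 + 0.68 = 1.09
Denominator: 1 + 0.2788 = 1.2788
u = 1.09/1.2788 = 0.8524c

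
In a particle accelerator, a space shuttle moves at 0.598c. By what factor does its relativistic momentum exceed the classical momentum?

p_rel = γmv, p_class = mv
Ratio = γ = 1/√(1 - 0.598²)
= 1/√(0.642396) = 1.248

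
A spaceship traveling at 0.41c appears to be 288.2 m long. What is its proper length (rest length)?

Contracted length L = 288.2 m
γ = 1/√(1 - 0.41²) = 1.0964
L₀ = γL = 1.0964 × 288.2 = 316.0 m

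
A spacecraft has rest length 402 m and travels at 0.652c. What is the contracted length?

Proper length L₀ = 402 m
γ = 1/√(1 - 0.652²) = 1.319
L = L₀/γ = 402/1.319 = 304.8 m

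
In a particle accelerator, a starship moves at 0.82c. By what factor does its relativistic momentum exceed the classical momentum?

p_rel = γmv, p_class = mv
Ratio = γ = 1/√(1 - 0.82²)
= 1/√(0.3276) = 1.747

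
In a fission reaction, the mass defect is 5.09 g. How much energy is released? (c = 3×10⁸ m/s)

Convert mass defect: Δm = 5.09 g = 0.00509 kg
E = Δm·c² = 0.00509 × (3×10⁸)²
= 0.00509 × 9×10¹⁶ = 4.581×10¹⁴ J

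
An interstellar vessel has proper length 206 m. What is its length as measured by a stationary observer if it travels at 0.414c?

Proper length L₀ = 206 m
γ = 1/√(1 - 0.414²) = 1.0986
L = L₀/γ = 206/1.0986 = 187.5 m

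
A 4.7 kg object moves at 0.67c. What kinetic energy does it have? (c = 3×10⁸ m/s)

γ = 1/√(1 - 0.67²) = 1.3471
γ - 1 = 0.3471
KE = (γ-1)mc² = 0.3471 × 4.7 × (3×10⁸)² = 1.468×10¹⁷ J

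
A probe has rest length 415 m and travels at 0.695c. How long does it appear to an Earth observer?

Proper length L₀ = 415 m
γ = 1/√(1 - 0.695²) = 1.3908
L = L₀/γ = 415/1.3908 = 298.4 m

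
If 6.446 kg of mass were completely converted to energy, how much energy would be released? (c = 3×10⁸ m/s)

Using E = mc²:
c² = (3×10⁸)² = 9×10¹⁶ m²/s²
E = 6.446 × 9×10¹⁶ = 5.801×10¹⁷ J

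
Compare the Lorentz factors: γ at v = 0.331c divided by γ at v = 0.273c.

γ₁ = 1/√(1 - 0.331²) = 1.0597
γ₂ = 1/√(1 - 0.273²) = 1.0395
γ₁/γ₂ = 1.0597/1.0395 = 1.019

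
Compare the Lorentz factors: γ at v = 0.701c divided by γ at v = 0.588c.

γ₁ = 1/√(1 - 0.701²) = 1.402
γ₂ = 1/√(1 - 0.588²) = 1.236
γ₁/γ₂ = 1.402/1.236 = 1.134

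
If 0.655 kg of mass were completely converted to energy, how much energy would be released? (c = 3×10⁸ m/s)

Using E = mc²:
c² = (3×10⁸)² = 9×10¹⁶ m²/s²
E = 0.655 × 9×10¹⁶ = 5.895×10¹⁶ J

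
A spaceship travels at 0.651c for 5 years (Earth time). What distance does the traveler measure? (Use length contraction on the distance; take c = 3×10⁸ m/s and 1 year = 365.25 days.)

Earth distance: d = v × t = 0.651c × 5 yr = 3.0816×10¹⁶ m
γ = 1.3174
d' = d/γ = 3.0816×10¹⁶/1.3174 = 2.339×10¹⁶ m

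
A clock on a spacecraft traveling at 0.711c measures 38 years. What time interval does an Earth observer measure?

Proper time Δt₀ = 38 years
γ = 1/√(1 - 0.711²) = 1.422
Δt = γΔt₀ = 1.422 × 38 = 54.04 years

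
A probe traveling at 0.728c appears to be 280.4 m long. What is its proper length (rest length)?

Contracted length L = 280.4 m
γ = 1/√(1 - 0.728²) = 1.4586
L₀ = γL = 1.4586 × 280.4 = 409.0 m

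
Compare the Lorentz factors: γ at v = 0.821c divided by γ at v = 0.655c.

γ₁ = 1/√(1 - 0.821²) = 1.752
γ₂ = 1/√(1 - 0.655²) = 1.323
γ₁/γ₂ = 1.752/1.323 = 1.324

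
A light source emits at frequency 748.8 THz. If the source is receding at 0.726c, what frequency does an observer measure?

β = v/c = 0.726
(1-β)/(1+β) = 0.274/1.726 = 0.1587
Doppler factor = √(0.1587) = 0.3984
f_obs = 748.8 × 0.3984 = 298.3 THz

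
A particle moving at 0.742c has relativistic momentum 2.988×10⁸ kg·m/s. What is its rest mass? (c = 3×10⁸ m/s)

γ = 1/√(1 - 0.742²) = 1.4916
v = 0.742 × 3×10⁸ = 2.226×10⁸ m/s
m = p/(γv) = 2.988×10⁸/(1.4916 × 2.226×10⁸) = 0.8999 kg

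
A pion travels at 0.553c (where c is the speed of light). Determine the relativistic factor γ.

v/c = 0.553, so (v/c)² = 0.305809
1 - (v/c)² = 0.694191
γ = 1/√(0.694191) = 1.200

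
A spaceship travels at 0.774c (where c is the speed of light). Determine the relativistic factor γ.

v/c = 0.774, so (v/c)² = 0.599076
1 - (v/c)² = 0.400924
γ = 1/√(0.400924) = 1.579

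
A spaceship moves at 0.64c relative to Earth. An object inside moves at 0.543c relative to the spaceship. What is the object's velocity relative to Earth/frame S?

u = (u' + v)/(1 + u'v/c²)
Numerator: 0.543 + 0.64 = 1.183
Denominator: 1 + 0.34752 = 1.34752
u = 1.183/1.34752 = 0.8779c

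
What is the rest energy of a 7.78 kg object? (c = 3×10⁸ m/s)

c² = (3×10⁸)² = 9.000×10¹⁶ m²/s²
E₀ = mc² = 7.78 × 9.000×10¹⁶ = 7.002×10¹⁷ J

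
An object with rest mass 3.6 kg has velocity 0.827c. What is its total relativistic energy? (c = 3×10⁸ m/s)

γ = 1/√(1 - 0.827²) = 1.7787
mc² = 3.6 × (3×10⁸)² = 3.240×10¹⁷ J
E = γmc² = 1.7787 × 3.240×10¹⁷ = 5.763×10¹⁷ J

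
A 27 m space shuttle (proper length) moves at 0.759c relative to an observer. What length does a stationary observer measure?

Proper length L₀ = 27 m
γ = 1/√(1 - 0.759²) = 1.536
L = L₀/γ = 27/1.536 = 17.58 m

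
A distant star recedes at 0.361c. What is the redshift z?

β = 0.361
(1+β)/(1-β) = 1.361/0.639 = 2.1299
√(2.1299) = 1.4594
z = 1.4594 - 1 = 0.4594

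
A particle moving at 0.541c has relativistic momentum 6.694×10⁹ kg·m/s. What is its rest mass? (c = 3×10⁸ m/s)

γ = 1/√(1 - 0.541²) = 1.189
v = 0.541 × 3×10⁸ = 1.623×10⁸ m/s
m = p/(γv) = 6.694×10⁹/(1.189 × 1.623×10⁸) = 34.69 kg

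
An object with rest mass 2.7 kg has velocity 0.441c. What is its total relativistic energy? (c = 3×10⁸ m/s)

γ = 1/√(1 - 0.441²) = 1.114
mc² = 2.7 × (3×10⁸)² = 2.430×10¹⁷ J
E = γmc² = 1.114 × 2.430×10¹⁷ = 2.707×10¹⁷ J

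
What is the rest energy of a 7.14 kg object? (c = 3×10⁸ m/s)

c² = (3×10⁸)² = 9.000×10¹⁶ m²/s²
E₀ = mc² = 7.14 × 9.000×10¹⁶ = 6.426×10¹⁷ J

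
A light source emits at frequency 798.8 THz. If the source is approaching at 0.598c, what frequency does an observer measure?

β = v/c = 0.598
(1+β)/(1-β) = 1.598/0.402 = 3.975
Doppler factor = √(3.975) = 1.994
f_obs = 798.8 × 1.994 = 1593 THz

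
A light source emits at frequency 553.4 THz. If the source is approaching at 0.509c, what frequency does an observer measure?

β = v/c = 0.509
(1+β)/(1-β) = 1.509/0.491 = 3.0733
Doppler factor = √(3.0733) = 1.7531
f_obs = 553.4 × 1.7531 = 970.2 THz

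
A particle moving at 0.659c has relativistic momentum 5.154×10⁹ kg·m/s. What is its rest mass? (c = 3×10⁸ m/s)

γ = 1/√(1 - 0.659²) = 1.3295
v = 0.659 × 3×10⁸ = 1.977×10⁸ m/s
m = p/(γv) = 5.154×10⁹/(1.3295 × 1.977×10⁸) = 19.61 kg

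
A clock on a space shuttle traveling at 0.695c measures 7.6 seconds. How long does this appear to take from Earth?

Proper time Δt₀ = 7.6 seconds
γ = 1/√(1 - 0.695²) = 1.391
Δt = γΔt₀ = 1.391 × 7.6 = 10.57 seconds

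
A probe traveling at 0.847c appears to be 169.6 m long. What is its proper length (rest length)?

Contracted length L = 169.6 m
γ = 1/√(1 - 0.847²) = 1.881
L₀ = γL = 1.881 × 169.6 = 319.0 m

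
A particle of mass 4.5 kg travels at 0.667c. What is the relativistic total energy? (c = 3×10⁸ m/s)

γ = 1/√(1 - 0.667²) = 1.3422
mc² = 4.5 × (3×10⁸)² = 4.050×10¹⁷ J
E = γmc² = 1.3422 × 4.050×10¹⁷ = 5.436×10¹⁷ J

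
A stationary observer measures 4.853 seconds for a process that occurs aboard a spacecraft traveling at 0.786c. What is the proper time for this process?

Dilated time Δt = 4.853 seconds
γ = 1/√(1 - 0.786²) = 1.6175
Δt₀ = Δt/γ = 4.853/1.6175 = 3.000 seconds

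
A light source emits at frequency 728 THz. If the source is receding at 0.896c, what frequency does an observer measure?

β = v/c = 0.896
(1-β)/(1+β) = 0.104/1.896 = 0.05485
Doppler factor = √(0.05485) = 0.2342
f_obs = 728 × 0.2342 = 170.5 THz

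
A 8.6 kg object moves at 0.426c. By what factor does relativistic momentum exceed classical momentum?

p_rel = γmv, p_class = mv
Ratio = γ = 1/√(1 - 0.426²) = 1.105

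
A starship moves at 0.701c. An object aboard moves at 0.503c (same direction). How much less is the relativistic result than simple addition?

Classical: u' + v = 0.503 + 0.701 = 1.204c
Relativistic: u = (0.503 + 0.701)/(1 + 0.352603) = 1.204/1.352603 = 0.8901c
Difference: 1.204 - 0.8901 = 0.3139c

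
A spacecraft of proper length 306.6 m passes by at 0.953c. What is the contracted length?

Proper length L₀ = 306.6 m
γ = 1/√(1 - 0.953²) = 3.3007
L = L₀/γ = 306.6/3.3007 = 92.89 m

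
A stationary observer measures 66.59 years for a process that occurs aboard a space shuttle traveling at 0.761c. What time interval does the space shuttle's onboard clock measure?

Dilated time Δt = 66.59 years
γ = 1/√(1 - 0.761²) = 1.5414
Δt₀ = Δt/γ = 66.59/1.5414 = 43.20 years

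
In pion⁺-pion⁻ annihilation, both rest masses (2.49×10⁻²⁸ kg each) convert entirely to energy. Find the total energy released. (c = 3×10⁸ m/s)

Both particles have the same rest mass, so total mass = 2m
E = 2m·c² = 2 × 2.49×10⁻²⁸ × (3×10⁸)²
= 2 × 2.49×10⁻²⁸ × 9×10¹⁶
= 4.482×10⁻¹¹ J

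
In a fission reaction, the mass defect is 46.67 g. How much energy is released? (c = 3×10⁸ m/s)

Convert mass defect: Δm = 46.67 g = 0.04667 kg
E = Δm·c² = 0.04667 × (3×10⁸)²
= 0.04667 × 9×10¹⁶ = 4.200×10¹⁵ J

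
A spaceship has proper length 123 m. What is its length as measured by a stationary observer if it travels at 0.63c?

Proper length L₀ = 123 m
γ = 1/√(1 - 0.63²) = 1.2877
L = L₀/γ = 123/1.2877 = 95.52 m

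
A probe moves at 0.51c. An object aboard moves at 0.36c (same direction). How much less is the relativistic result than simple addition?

Classical: u' + v = 0.36 + 0.51 = 0.87c
Relativistic: u = (0.36 + 0.51)/(1 + 0.1836) = 0.87/1.1836 = 0.7350c
Difference: 0.87 - 0.7350 = 0.1350c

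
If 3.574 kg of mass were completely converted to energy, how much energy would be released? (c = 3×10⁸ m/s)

Using E = mc²:
c² = (3×10⁸)² = 9×10¹⁶ m²/s²
E = 3.574 × 9×10¹⁶ = 3.217×10¹⁷ J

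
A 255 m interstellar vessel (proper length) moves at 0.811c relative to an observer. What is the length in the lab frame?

Proper length L₀ = 255 m
γ = 1/√(1 - 0.811²) = 1.709
L = L₀/γ = 255/1.709 = 149.2 m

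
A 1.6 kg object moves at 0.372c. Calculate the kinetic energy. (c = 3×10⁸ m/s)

γ = 1/√(1 - 0.372²) = 1.07732
γ - 1 = 0.07732
KE = (γ-1)mc² = 0.07732 × 1.6 × (3×10⁸)² = 1.113×10¹⁶ J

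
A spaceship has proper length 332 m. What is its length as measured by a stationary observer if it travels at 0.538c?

Proper length L₀ = 332 m
γ = 1/√(1 - 0.538²) = 1.186
L = L₀/γ = 332/1.186 = 279.9 m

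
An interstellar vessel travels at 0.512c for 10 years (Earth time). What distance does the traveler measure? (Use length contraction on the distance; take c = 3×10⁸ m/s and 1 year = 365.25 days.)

Earth distance: d = v × t = 0.512c × 10 yr = 4.847×10¹⁶ m
γ = 1.164
d' = d/γ = 4.847×10¹⁶/1.164 = 4.164×10¹⁶ m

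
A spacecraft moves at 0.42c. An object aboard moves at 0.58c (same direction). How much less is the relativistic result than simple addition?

Classical: u' + v = 0.58 + 0.42 = 1c
Relativistic: u = (0.58 + 0.42)/(1 + 0.2436) = 1/1.2436 = 0.8041c
Difference: 1 - 0.8041 = 0.1959c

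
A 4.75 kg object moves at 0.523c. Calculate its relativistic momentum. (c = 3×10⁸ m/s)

γ = 1/√(1 - 0.523²) = 1.1733
v = 0.523 × 3×10⁸ = 1.569×10⁸ m/s
p = γmv = 1.1733 × 4.75 × 1.569×10⁸ = 8.744×10⁸ kg·m/s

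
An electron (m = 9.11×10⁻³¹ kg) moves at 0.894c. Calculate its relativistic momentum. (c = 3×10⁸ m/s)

γ = 1/√(1 - 0.894²) = 2.232
v = 0.894 × 3×10⁸ = 2.682×10⁸ m/s
p = γmv = 2.232 × 9.11×10⁻³¹ × 2.682×10⁸ = 5.453×10⁻²² kg·m/s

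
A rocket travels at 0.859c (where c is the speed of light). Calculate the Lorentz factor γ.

v/c = 0.859, so (v/c)² = 0.737881
1 - (v/c)² = 0.262119
γ = 1/√(0.262119) = 1.953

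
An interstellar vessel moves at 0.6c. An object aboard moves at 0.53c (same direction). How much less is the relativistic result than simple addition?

Classical: u' + v = 0.53 + 0.6 = 1.13c
Relativistic: u = (0.53 + 0.6)/(1 + 0.318) = 1.13/1.318 = 0.8574c
Difference: 1.13 - 0.8574 = 0.2726c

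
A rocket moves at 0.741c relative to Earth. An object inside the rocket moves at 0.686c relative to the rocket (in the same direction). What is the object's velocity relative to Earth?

u = (u' + v)/(1 + u'v/c²)
Numerator: 0.686 + 0.741 = 1.427
Denominator: 1 + 0.508326 = 1.508326
u = 1.427/1.508326 = 0.9461c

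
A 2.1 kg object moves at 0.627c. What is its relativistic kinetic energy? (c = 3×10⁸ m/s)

γ = 1/√(1 - 0.627²) = 1.28367
γ - 1 = 0.28367
KE = (γ-1)mc² = 0.28367 × 2.1 × (3×10⁸)² = 5.361×10¹⁶ J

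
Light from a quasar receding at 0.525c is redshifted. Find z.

β = 0.525
(1+β)/(1-β) = 1.525/0.475 = 3.2105
√(3.2105) = 1.7918
z = 1.7918 - 1 = 0.7918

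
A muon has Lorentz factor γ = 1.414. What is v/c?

From γ = 1/√(1 - v²/c²):
1/γ² = 1/1.414² = 0.5002
v²/c² = 1 - 0.5002 = 0.4998
v/c = √(0.4998) = 0.7070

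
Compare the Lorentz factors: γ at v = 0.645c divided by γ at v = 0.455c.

γ₁ = 1/√(1 - 0.645²) = 1.3086
γ₂ = 1/√(1 - 0.455²) = 1.1230
γ₁/γ₂ = 1.3086/1.1230 = 1.165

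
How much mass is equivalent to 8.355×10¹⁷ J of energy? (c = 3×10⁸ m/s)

From E = mc², we get m = E/c²
c² = (3×10⁸)² = 9×10¹⁶ m²/s²
m = 8.355×10¹⁷ / 9×10¹⁶ = 9.283 kg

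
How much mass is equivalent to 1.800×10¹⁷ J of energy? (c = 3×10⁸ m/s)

From E = mc², we get m = E/c²
c² = (3×10⁸)² = 9×10¹⁶ m²/s²
m = 1.800×10¹⁷ / 9×10¹⁶ = 2.000 kg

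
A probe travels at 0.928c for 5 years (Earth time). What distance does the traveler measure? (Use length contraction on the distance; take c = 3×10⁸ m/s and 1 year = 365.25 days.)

Earth distance: d = v × t = 0.928c × 5 yr = 4.393×10¹⁶ m
γ = 2.684
d' = d/γ = 4.393×10¹⁶/2.684 = 1.637×10¹⁶ m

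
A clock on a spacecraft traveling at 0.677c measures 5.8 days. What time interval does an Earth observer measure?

Proper time Δt₀ = 5.8 days
γ = 1/√(1 - 0.677²) = 1.35873
Δt = γΔt₀ = 1.35873 × 5.8 = 7.881 days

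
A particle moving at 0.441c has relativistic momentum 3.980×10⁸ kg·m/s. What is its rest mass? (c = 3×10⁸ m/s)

γ = 1/√(1 - 0.441²) = 1.114
v = 0.441 × 3×10⁸ = 1.323×10⁸ m/s
m = p/(γv) = 3.980×10⁸/(1.114 × 1.323×10⁸) = 2.700 kg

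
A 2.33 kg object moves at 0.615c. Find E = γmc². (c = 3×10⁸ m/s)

γ = 1/√(1 - 0.615²) = 1.268
mc² = 2.33 × (3×10⁸)² = 2.097×10¹⁷ J
E = γmc² = 1.268 × 2.097×10¹⁷ = 2.659×10¹⁷ J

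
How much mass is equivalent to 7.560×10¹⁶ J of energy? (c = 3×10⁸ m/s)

From E = mc², we get m = E/c²
c² = (3×10⁸)² = 9×10¹⁶ m²/s²
m = 7.560×10¹⁶ / 9×10¹⁶ = 0.8400 kg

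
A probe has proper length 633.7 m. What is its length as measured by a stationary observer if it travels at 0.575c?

Proper length L₀ = 633.7 m
γ = 1/√(1 - 0.575²) = 1.22226
L = L₀/γ = 633.7/1.22226 = 518.5 m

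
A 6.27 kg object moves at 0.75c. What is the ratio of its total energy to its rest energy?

E = γmc², E₀ = mc²
E/E₀ = γ = 1/√(1 - 0.75²) = 1.512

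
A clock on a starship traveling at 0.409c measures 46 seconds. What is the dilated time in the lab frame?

Proper time Δt₀ = 46 seconds
γ = 1/√(1 - 0.409²) = 1.0958
Δt = γΔt₀ = 1.0958 × 46 = 50.41 seconds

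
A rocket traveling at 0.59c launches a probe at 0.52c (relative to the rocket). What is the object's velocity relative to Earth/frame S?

u = (u' + v)/(1 + u'v/c²)
Numerator: 0.52 + 0.59 = 1.11
Denominator: 1 + 0.3068 = 1.3068
u = 1.11/1.3068 = 0.8494c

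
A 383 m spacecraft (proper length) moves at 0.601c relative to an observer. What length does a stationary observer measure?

Proper length L₀ = 383 m
γ = 1/√(1 - 0.601²) = 1.2512
L = L₀/γ = 383/1.2512 = 306.1 m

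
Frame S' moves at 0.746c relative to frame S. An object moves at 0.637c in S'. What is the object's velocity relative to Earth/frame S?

u = (u' + v)/(1 + u'v/c²)
Numerator: 0.637 + 0.746 = 1.383
Denominator: 1 + 0.475202 = 1.475202
u = 1.383/1.475202 = 0.9375c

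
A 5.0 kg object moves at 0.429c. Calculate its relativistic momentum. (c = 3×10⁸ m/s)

γ = 1/√(1 - 0.429²) = 1.107
v = 0.429 × 3×10⁸ = 1.287×10⁸ m/s
p = γmv = 1.107 × 5.0 × 1.287×10⁸ = 7.124×10⁸ kg·m/s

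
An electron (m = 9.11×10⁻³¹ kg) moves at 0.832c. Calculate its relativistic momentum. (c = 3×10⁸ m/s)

γ = 1/√(1 - 0.832²) = 1.8025
v = 0.832 × 3×10⁸ = 2.496×10⁸ m/s
p = γmv = 1.8025 × 9.11×10⁻³¹ × 2.496×10⁸ = 4.099×10⁻²² kg·m/s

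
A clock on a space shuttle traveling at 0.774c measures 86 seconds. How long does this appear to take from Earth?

Proper time Δt₀ = 86 seconds
γ = 1/√(1 - 0.774²) = 1.579
Δt = γΔt₀ = 1.579 × 86 = 135.8 seconds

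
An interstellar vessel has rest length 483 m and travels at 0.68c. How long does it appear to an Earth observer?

Proper length L₀ = 483 m
γ = 1/√(1 - 0.68²) = 1.364
L = L₀/γ = 483/1.364 = 354.1 m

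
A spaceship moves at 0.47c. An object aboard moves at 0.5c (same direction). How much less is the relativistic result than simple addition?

Classical: u' + v = 0.5 + 0.47 = 0.97c
Relativistic: u = (0.5 + 0.47)/(1 + 0.235) = 0.97/1.235 = 0.7854c
Difference: 0.97 - 0.7854 = 0.1846c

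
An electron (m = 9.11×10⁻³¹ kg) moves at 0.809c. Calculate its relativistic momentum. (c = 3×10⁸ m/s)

γ = 1/√(1 - 0.809²) = 1.701
v = 0.809 × 3×10⁸ = 2.427×10⁸ m/s
p = γmv = 1.701 × 9.11×10⁻³¹ × 2.427×10⁸ = 3.761×10⁻²² kg·m/s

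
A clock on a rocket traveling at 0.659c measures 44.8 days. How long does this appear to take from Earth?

Proper time Δt₀ = 44.8 days
γ = 1/√(1 - 0.659²) = 1.3295
Δt = γΔt₀ = 1.3295 × 44.8 = 59.56 days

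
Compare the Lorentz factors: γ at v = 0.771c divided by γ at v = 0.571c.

γ₁ = 1/√(1 - 0.771²) = 1.570
γ₂ = 1/√(1 - 0.571²) = 1.218
γ₁/γ₂ = 1.570/1.218 = 1.289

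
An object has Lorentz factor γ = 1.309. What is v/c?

From γ = 1/√(1 - v²/c²):
1/γ² = 1/1.309² = 0.5836
v²/c² = 1 - 0.5836 = 0.4164
v/c = √(0.4164) = 0.6453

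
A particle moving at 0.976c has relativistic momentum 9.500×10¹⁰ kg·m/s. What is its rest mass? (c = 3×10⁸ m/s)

γ = 1/√(1 - 0.976²) = 4.592
v = 0.976 × 3×10⁸ = 2.928×10⁸ m/s
m = p/(γv) = 9.500×10¹⁰/(4.592 × 2.928×10⁸) = 70.66 kg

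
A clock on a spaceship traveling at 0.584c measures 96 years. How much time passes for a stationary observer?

Proper time Δt₀ = 96 years
γ = 1/√(1 - 0.584²) = 1.232
Δt = γΔt₀ = 1.232 × 96 = 118.3 years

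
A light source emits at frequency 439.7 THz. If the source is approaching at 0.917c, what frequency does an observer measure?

β = v/c = 0.917
(1+β)/(1-β) = 1.917/0.083 = 23.10
Doppler factor = √(23.10) = 4.806
f_obs = 439.7 × 4.806 = 2113 THz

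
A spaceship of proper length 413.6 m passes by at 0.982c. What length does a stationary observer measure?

Proper length L₀ = 413.6 m
γ = 1/√(1 - 0.982²) = 5.2943
L = L₀/γ = 413.6/5.2943 = 78.12 m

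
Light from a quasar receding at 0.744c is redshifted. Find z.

β = 0.744
(1+β)/(1-β) = 1.744/0.256 = 6.813
√(6.813) = 2.610
z = 2.610 - 1 = 1.610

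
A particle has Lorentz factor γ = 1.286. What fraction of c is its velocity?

From γ = 1/√(1 - v²/c²):
1/γ² = 1/1.286² = 0.60467
v²/c² = 1 - 0.60467 = 0.39533
v/c = √(0.39533) = 0.6288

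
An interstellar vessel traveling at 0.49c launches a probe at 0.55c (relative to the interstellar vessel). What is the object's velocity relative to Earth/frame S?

u = (u' + v)/(1 + u'v/c²)
Numerator: 0.55 + 0.49 = 1.04
Denominator: 1 + 0.2695 = 1.2695
u = 1.04/1.2695 = 0.8192c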